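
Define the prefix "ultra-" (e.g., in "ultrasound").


Prefix: ultra-
As in: ultrasound -> ultra- + sound
Meaning = beyond


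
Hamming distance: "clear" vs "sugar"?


Comparing character by character (same length = 5):
  Pos 0: 'c' vs 's' !=
  Pos 1: 'l' vs 'u' !=
  Pos 2: 'e' vs 'g' !=
  Pos 3: 'a' vs 'a' =
  Pos 4: 'r' vs 'r' =
Hamming distance = 3


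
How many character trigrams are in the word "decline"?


Word: "decline" (length 7)
Number of 3-grams = length - 3 + 1 = 7 - 3 + 1
= 5


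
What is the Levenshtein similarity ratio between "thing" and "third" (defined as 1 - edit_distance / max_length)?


Word 1: "thing" (length 5)
Word 2: "third" (length 5)
One optimal edit sequence:
  1. keep 't'
  2. keep 'h'
  3. keep 'i'
  4. substitute 'n' -> 'r'  (+1)
  5. substitute 'g' -> 'd'  (+1)
Edit distance = 2
Max length = max(5, 5) = 5
Similarity = 1 - 2/5
= 0.6000


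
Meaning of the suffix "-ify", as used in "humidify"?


Suffix: -ify
Example: humidify = humid + -ify
Meaning = to make


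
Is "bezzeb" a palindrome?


Word: "bezzeb"
Reversed: "bezzeb"
Forward == Backward? bezzeb == bezzeb
Palindrome = Yes


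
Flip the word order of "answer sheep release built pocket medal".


Original: "answer sheep release built pocket medal"
Words (1..n): answer | sheep | release | built | pocket | medal
Reversed (n..1): medal | pocket | built | release | sheep | answer
Result = "medal pocket built release sheep answer"


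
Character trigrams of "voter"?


Word: "voter" (length 5)
Number of trigrams = 5 - 3 + 1 = 3
  Position 0: "vot"
  Position 1: "ote"
  Position 2: "ter"
Trigrams = "vot", "ote", "ter"


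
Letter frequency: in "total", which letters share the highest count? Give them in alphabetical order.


Word: "total"
Letter counts:
  'a': 1
  'l': 1
  'o': 1
  't': 2
Maximum count = 2
Most frequent = 't' (2 times each)


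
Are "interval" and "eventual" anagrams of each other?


Word 1: "interval" → sorted: aeilnrtv
Word 2: "eventual" → sorted: aeelntuv
Same letters? aeilnrtv != aeelntuv
Anagram = No


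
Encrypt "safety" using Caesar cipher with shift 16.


Word: "safety"
Shift: 16
Each letter → (letter + shift) mod 26:
  's' (18) + 16 = 8 → 'i'
  'a' (0) + 16 = 16 → 'q'
  'f' (5) + 16 = 21 → 'v'
  'e' (4) + 16 = 20 → 'u'
  't' (19) + 16 = 9 → 'j'
  'y' (24) + 16 = 14 → 'o'
Result = "iqvujo"


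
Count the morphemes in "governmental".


Word: "governmental"
Morphemes: govern / -ment / -al
Each morpheme carries meaning
= 3 morphemes


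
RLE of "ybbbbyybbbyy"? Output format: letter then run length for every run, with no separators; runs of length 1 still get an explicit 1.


String: "ybbbbyybbbyy"
Scanning for consecutive runs:
  'y' x 1
  'b' x 4
  'y' x 2
  'b' x 3
  'y' x 2
RLE = "y1b4y2b3y2"


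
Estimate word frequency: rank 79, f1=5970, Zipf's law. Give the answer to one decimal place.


Zipf's law: f(r) = f(1) / r
f(1) = 5970
f(79) = 5970 / 79
= 75.6 occurrences


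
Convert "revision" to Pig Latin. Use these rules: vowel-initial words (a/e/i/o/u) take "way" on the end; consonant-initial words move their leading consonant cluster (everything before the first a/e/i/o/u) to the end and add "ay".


Word: "revision"
Starts with consonant(s) → move to end, add 'ay'
Consonant cluster: "r"
Pig Latin = "evisionray"


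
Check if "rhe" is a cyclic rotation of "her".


Word: "her", Candidate: "rhe"
Method: check if candidate is substring of word+word
"herher" contains "rhe"? Yes
Is rotation = Yes


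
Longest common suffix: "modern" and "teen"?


Word 1: "modern"
Word 2: "teen"
Comparing from end:
  Pos -1: 'n' == 'n'
  Pos -2: 'r' != 'e' (stop)
LCS = "n" (length 1)


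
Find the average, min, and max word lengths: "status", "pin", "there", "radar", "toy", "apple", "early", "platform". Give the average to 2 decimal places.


Lengths: "status"=6, "pin"=3, "there"=5, "radar"=5, "toy"=3, "apple"=5, "early"=5, "platform"=8
Sum = 40, Count = 8
Average = 40/8 = 5.00
= avg=5.00, min=3, max=8


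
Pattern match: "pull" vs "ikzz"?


Pattern of "pull": [0, 1, 2, 2]
Pattern of "ikzz": [0, 1, 2, 2]
Patterns match
Same pattern = Yes


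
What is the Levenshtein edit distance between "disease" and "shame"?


Word 1: "disease" (length 7)
Word 2: "shame" (length 5)
One optimal edit sequence (insert/delete/substitute each cost 1):
  1. delete 'd'  (+1)
  2. delete 'i'  (+1)
  3. keep 's'
  4. substitute 'e' -> 'h'  (+1)
  5. keep 'a'
  6. substitute 's' -> 'm'  (+1)
  7. keep 'e'
Total edit operations: 4
Edit distance = 4


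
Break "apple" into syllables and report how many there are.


Word: "apple"
Syllable breakdown: ap | ple
Counting: 2 parts
= 2 syllables


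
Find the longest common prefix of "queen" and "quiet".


Word 1: "queen"
Word 2: "quiet"
Comparing from start:
  Pos 0: 'q' == 'q'
  Pos 1: 'u' == 'u'
  Pos 2: 'e' != 'i' (stop)
LCP = "qu" (length 2)


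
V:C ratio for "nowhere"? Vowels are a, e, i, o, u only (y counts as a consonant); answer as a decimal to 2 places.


Word: "nowhere"
Vowels (a,e,i,o,u): 3
Consonants: 4
Ratio = 3/4
= 0.75


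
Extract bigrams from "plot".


Word: "plot" (length 4)
Number of bigrams = 4 - 2 + 1 = 3
  Position 0: "pl"
  Position 1: "lo"
  Position 2: "ot"
Bigrams = "pl", "lo", "ot"


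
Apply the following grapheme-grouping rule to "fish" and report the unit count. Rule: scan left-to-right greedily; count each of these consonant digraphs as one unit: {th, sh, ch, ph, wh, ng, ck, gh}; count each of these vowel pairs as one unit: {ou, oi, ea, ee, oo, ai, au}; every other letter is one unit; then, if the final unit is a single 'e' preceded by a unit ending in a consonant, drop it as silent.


Word: "fish" (4 letters)
Left-to-right scan:
  1. 'f' (letter)
  2. 'i' (letter)
  3. 'sh' (digraph)
Units from scan: 3
Sound units = 3 units


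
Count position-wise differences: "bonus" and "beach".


Comparing character by character (same length = 5):
  Pos 0: 'b' vs 'b' =
  Pos 1: 'o' vs 'e' !=
  Pos 2: 'n' vs 'a' !=
  Pos 3: 'u' vs 'c' !=
  Pos 4: 's' vs 'h' !=
Hamming distance = 4


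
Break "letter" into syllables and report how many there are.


Word: "letter"
Syllable breakdown: let | ter
Counting: 2 parts
= 2 syllables


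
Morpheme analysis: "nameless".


Word: "nameless"
Morphemes: name | -less
Each morpheme carries meaning
= 2 morphemes


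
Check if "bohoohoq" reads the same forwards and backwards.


Word: "bohoohoq"
Reversed: "qohoohob"
Forward == Backward? bohoohoq != qohoohob
Palindrome = No


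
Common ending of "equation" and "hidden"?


Word 1: "equation"
Word 2: "hidden"
Comparing from end:
  Pos -1: 'n' == 'n'
  Pos -2: 'o' != 'e' (stop)
LCS = "n" (length 1)


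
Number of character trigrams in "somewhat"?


Word: "somewhat" (length 8)
Number of 3-grams = length - 3 + 1 = 8 - 3 + 1
= 6


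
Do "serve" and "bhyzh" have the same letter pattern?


Pattern of "serve": [0, 1, 2, 3, 1]
Pattern of "bhyzh": [0, 1, 2, 3, 1]
Patterns match
Same pattern = Yes


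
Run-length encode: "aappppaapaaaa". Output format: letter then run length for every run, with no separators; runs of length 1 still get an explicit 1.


String: "aappppaapaaaa"
Scanning for consecutive runs:
  'a' x 2
  'p' x 4
  'a' x 2
  'p' x 1
  'a' x 4
RLE = "a2p4a2p1a4"


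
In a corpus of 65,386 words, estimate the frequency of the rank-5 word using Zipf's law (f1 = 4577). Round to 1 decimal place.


Zipf's law: f(r) = f(1) / r
f(1) = 4577
f(5) = 4577 / 5
= 915.4 occurrences


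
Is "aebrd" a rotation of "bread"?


Word: "bread", Candidate: "aebrd"
Method: check if candidate is substring of word+word
"breadbread" contains "aebrd"? No
Is rotation = No


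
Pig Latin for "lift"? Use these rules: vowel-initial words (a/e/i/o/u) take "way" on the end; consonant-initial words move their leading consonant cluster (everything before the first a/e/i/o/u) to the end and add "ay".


Word: "lift"
Starts with consonant(s) → move to end, add 'ay'
Consonant cluster: "l"
Pig Latin = "iftlay"


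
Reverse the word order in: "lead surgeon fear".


Original: "lead surgeon fear"
Words (1..n): lead | surgeon | fear
Reversed (n..1): fear | surgeon | lead
Result = "fear surgeon lead"


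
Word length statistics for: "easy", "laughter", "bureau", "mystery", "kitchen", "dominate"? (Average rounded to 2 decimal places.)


Lengths: "easy"=4, "laughter"=8, "bureau"=6, "mystery"=7, "kitchen"=7, "dominate"=8
Sum = 40, Count = 6
Average = 40/6 = 6.67
= avg=6.67, min=4, max=8


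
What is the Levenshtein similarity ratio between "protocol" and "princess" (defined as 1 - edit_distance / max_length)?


Word 1: "protocol" (length 8)
Word 2: "princess" (length 8)
One optimal edit sequence:
  1. keep 'p'
  2. keep 'r'
  3. substitute 'o' -> 'i'  (+1)
  4. substitute 't' -> 'n'  (+1)
  5. substitute 'o' -> 'c'  (+1)
  6. substitute 'c' -> 'e'  (+1)
  7. substitute 'o' -> 's'  (+1)
  8. substitute 'l' -> 's'  (+1)
Edit distance = 6
Max length = max(8, 8) = 8
Similarity = 1 - 6/8
= 0.2500


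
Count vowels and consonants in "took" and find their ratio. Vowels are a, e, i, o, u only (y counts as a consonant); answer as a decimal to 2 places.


Word: "took"
Vowels (a,e,i,o,u): 2
Consonants: 2
Ratio = 2/2
= 1.00


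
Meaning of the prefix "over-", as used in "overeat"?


Prefix: over-
As in: overeat -> over- + eat
Meaning = excessive


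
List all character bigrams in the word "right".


Word: "right" (length 5)
Number of bigrams = 5 - 2 + 1 = 4
  Position 0: "ri"
  Position 1: "ig"
  Position 2: "gh"
  Position 3: "ht"
Bigrams = "ri", "ig", "gh", "ht"


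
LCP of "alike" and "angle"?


Word 1: "alike"
Word 2: "angle"
Comparing from start:
  Pos 0: 'a' == 'a'
  Pos 1: 'l' != 'n' (stop)
LCP = "a" (length 1)


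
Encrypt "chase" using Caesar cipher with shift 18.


Word: "chase"
Shift: 18
Each letter → (letter + shift) mod 26:
  'c' (2) + 18 = 20 → 'u'
  'h' (7) + 18 = 25 → 'z'
  'a' (0) + 18 = 18 → 's'
  's' (18) + 18 = 10 → 'k'
  'e' (4) + 18 = 22 → 'w'
Result = "uzskw"


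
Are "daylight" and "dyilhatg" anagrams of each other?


Word 1: "daylight" → sorted: adghilty
Word 2: "dyilhatg" → sorted: adghilty
Same letters? adghilty == adghilty
Anagram = Yes


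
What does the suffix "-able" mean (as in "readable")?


Suffix: -able
Example: readable (read + -able)
Meaning = capable of


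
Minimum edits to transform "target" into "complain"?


Word 1: "target" (length 6)
Word 2: "complain" (length 8)
One optimal edit sequence (insert/delete/substitute each cost 1):
  1. insert 'c'  (+1)
  2. insert 'o'  (+1)
  3. substitute 't' -> 'm'  (+1)
  4. substitute 'a' -> 'p'  (+1)
  5. substitute 'r' -> 'l'  (+1)
  6. substitute 'g' -> 'a'  (+1)
  7. substitute 'e' -> 'i'  (+1)
  8. substitute 't' -> 'n'  (+1)
Total edit operations: 8
Edit distance = 8


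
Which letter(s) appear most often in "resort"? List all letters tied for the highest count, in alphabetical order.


Word: "resort"
Letter counts:
  'e': 1
  'o': 1
  'r': 2
  's': 1
  't': 1
Maximum count = 2
Most frequent = 'r' (2 times each)


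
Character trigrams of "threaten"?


Word: "threaten" (length 8)
Number of trigrams = 8 - 3 + 1 = 6
  Position 0: "thr"
  Position 1: "hre"
  Position 2: "rea"
  Position 3: "eat"
  Position 4: "ate"
  Position 5: "ten"
Trigrams = "thr", "hre", "rea", "eat", "ate", "ten"


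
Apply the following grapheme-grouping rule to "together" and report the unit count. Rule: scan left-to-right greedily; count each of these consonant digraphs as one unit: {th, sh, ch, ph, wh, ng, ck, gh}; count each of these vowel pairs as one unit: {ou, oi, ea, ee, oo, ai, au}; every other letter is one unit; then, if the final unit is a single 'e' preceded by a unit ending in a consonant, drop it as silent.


Word: "together" (8 letters)
Left-to-right scan:
  [1] 't' (letter)
  [2] 'o' (letter)
  [3] 'g' (letter)
  [4] 'e' (letter)
  [5] 'th' (digraph)
  [6] 'e' (letter)
  [7] 'r' (letter)
Units from scan: 7
Sound units = 7 units


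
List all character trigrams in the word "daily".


Word: "daily" (length 5)
Number of trigrams = 5 - 3 + 1 = 3
  Position 0: "dai"
  Position 1: "ail"
  Position 2: "ily"
Trigrams = "dai", "ail", "ily"


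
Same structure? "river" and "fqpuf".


Pattern of "river": [0, 1, 2, 3, 0]
Pattern of "fqpuf": [0, 1, 2, 3, 0]
Patterns match
Same pattern = Yes


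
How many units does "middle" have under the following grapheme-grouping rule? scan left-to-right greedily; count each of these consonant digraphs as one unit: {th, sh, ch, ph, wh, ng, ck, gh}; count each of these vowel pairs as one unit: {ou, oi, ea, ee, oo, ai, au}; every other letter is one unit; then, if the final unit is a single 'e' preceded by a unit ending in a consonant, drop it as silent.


Word: "middle" (6 letters)
Left-to-right scan:
  [1] 'm' (letter)
  [2] 'i' (letter)
  [3] 'd' (letter)
  [4] 'd' (letter)
  [5] 'l' (letter)
  [6] 'e' (letter)
Units from scan: 6
Final unit is 'e' after a consonant -> drop as silent (-1)
Sound units = 5 units


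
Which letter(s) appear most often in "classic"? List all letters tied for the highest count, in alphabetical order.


Word: "classic"
Letter counts:
  'a': 1
  'c': 2
  'i': 1
  'l': 1
  's': 2
Maximum count = 2
Most frequent = 'c', 's' (2 times each)


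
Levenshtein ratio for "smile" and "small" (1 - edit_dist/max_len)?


Word 1: "smile" (length 5)
Word 2: "small" (length 5)
One optimal edit sequence:
  1. keep 's'
  2. keep 'm'
  3. substitute 'i' -> 'a'  (+1)
  4. keep 'l'
  5. substitute 'e' -> 'l'  (+1)
Edit distance = 2
Max length = max(5, 5) = 5
Similarity = 1 - 2/5
= 0.6000


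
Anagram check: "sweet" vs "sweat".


Word 1: "sweet" → sorted: eestw
Word 2: "sweat" → sorted: aestw
Same letters? eestw != aestw
Anagram = No


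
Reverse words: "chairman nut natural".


Original: "chairman nut natural"
Words (1..n): chairman | nut | natural
Reversed (n..1): natural | nut | chairman
Result = "natural nut chairman"


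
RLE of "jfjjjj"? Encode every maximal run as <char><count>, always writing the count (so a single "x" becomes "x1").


String: "jfjjjj"
Scanning for consecutive runs:
  'j' x 1
  'f' x 1
  'j' x 4
RLE = "j1f1j4"


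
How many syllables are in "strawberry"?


Word: "strawberry"
Syllable breakdown: straw / ber / ry
Counting: 3 parts
= 3 syllables


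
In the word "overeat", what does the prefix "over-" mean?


Prefix: over-
Example: overeat = over- + eat
Meaning = excessive


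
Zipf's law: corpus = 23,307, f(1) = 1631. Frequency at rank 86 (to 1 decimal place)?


Zipf's law: f(r) = f(1) / r
f(1) = 1631
f(86) = 1631 / 86
= 19.0 occurrences


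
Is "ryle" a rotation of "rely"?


Word: "rely", Candidate: "ryle"
Method: check if candidate is substring of word+word
"relyrely" contains "ryle"? No
Is rotation = No


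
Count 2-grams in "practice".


Word: "practice" (length 8)
Number of 2-grams = length - 2 + 1 = 8 - 2 + 1
= 7


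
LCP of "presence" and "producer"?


Word 1: "presence"
Word 2: "producer"
Comparing from start:
  Pos 0: 'p' == 'p'
  Pos 1: 'r' == 'r'
  Pos 2: 'e' != 'o' (stop)
LCP = "pr" (length 2)


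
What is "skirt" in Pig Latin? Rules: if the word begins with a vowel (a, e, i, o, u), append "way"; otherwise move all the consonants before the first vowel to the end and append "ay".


Word: "skirt"
Starts with consonant(s) → move to end, add 'ay'
Consonant cluster: "sk"
Pig Latin = "irtskay"


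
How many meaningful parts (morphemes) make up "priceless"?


Word: "priceless"
Morphemes: price / -less
Each morpheme carries meaning
= 2 morphemes


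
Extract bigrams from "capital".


Word: "capital" (length 7)
Number of bigrams = 7 - 2 + 1 = 6
  Position 0: "ca"
  Position 1: "ap"
  Position 2: "pi"
  Position 3: "it"
  Position 4: "ta"
  Position 5: "al"
Bigrams = "ca", "ap", "pi", "it", "ta", "al"


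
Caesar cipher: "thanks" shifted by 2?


Word: "thanks"
Shift: 2
Each letter → (letter + shift) mod 26:
  't' (19) + 2 = 21 → 'v'
  'h' (7) + 2 = 9 → 'j'
  'a' (0) + 2 = 2 → 'c'
  'n' (13) + 2 = 15 → 'p'
  'k' (10) + 2 = 12 → 'm'
  's' (18) + 2 = 20 → 'u'
Result = "vjcpmu"


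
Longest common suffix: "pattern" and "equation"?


Word 1: "pattern"
Word 2: "equation"
Comparing from end:
  Pos -1: 'n' == 'n'
  Pos -2: 'r' != 'o' (stop)
LCS = "n" (length 1)


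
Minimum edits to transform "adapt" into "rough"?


Word 1: "adapt" (length 5)
Word 2: "rough" (length 5)
One optimal edit sequence (insert/delete/substitute each cost 1):
  1. substitute 'a' -> 'r'  (+1)
  2. substitute 'd' -> 'o'  (+1)
  3. substitute 'a' -> 'u'  (+1)
  4. substitute 'p' -> 'g'  (+1)
  5. substitute 't' -> 'h'  (+1)
Total edit operations: 5
Edit distance = 5


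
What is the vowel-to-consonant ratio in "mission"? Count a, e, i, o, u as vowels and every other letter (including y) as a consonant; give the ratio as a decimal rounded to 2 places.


Word: "mission"
Vowels (a,e,i,o,u): 3
Consonants: 4
Ratio = 3/4
= 0.75


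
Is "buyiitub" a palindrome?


Word: "buyiitub"
Reversed: "butiiyub"
Forward == Backward? buyiitub != butiiyub
Palindrome = No


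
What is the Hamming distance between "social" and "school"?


Comparing character by character (same length = 6):
  Pos 0: 's' vs 's' =
  Pos 1: 'o' vs 'c' !=
  Pos 2: 'c' vs 'h' !=
  Pos 3: 'i' vs 'o' !=
  Pos 4: 'a' vs 'o' !=
  Pos 5: 'l' vs 'l' =
Hamming distance = 4


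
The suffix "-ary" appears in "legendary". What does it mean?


Suffix: -ary
Example: legendary (legend + -ary)
Meaning = relating to


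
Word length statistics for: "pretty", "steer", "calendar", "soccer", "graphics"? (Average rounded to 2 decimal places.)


Lengths: "pretty"=6, "steer"=5, "calendar"=8, "soccer"=6, "graphics"=8
Sum = 33, Count = 5
Average = 33/5 = 6.60
= avg=6.60, min=5, max=8


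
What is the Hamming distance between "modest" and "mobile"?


Comparing character by character (same length = 6):
  Pos 0: 'm' vs 'm' =
  Pos 1: 'o' vs 'o' =
  Pos 2: 'd' vs 'b' !=
  Pos 3: 'e' vs 'i' !=
  Pos 4: 's' vs 'l' !=
  Pos 5: 't' vs 'e' !=
Hamming distance = 4


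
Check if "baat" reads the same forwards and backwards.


Word: "baat"
Reversed: "taab"
Forward == Backward? baat != taab
Palindrome = No


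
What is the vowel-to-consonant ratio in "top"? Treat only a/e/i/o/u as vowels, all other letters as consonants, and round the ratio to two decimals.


Word: "top"
Vowels (a,e,i,o,u): 1
Consonants: 2
Ratio = 1/2
= 0.50


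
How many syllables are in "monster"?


Word: "monster"
Syllable breakdown: mon / ster
Counting: 2 parts
= 2 syllables


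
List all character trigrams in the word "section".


Word: "section" (length 7)
Number of trigrams = 7 - 3 + 1 = 5
  Position 0: "sec"
  Position 1: "ect"
  Position 2: "cti"
  Position 3: "tio"
  Position 4: "ion"
Trigrams = "sec", "ect", "cti", "tio", "ion"


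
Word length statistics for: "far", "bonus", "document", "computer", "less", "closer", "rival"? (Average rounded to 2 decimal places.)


Lengths: "far"=3, "bonus"=5, "document"=8, "computer"=8, "less"=4, "closer"=6, "rival"=5
Sum = 39, Count = 7
Average = 39/7 = 5.57
= avg=5.57, min=3, max=8


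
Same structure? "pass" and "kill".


Pattern of "pass": [0, 1, 2, 2]
Pattern of "kill": [0, 1, 2, 2]
Patterns match
Same pattern = Yes


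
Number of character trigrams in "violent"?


Word: "violent" (length 7)
Number of 3-grams = length - 3 + 1 = 7 - 3 + 1
= 5


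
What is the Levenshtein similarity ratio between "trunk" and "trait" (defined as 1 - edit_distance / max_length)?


Word 1: "trunk" (length 5)
Word 2: "trait" (length 5)
One optimal edit sequence:
  1. keep 't'
  2. keep 'r'
  3. substitute 'u' -> 'a'  (+1)
  4. substitute 'n' -> 'i'  (+1)
  5. substitute 'k' -> 't'  (+1)
Edit distance = 3
Max length = max(5, 5) = 5
Similarity = 1 - 3/5
= 0.4000


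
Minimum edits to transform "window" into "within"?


Word 1: "window" (length 6)
Word 2: "within" (length 6)
One optimal edit sequence (insert/delete/substitute each cost 1):
  1. keep 'w'
  2. keep 'i'
  3. substitute 'n' -> 't'  (+1)
  4. substitute 'd' -> 'h'  (+1)
  5. substitute 'o' -> 'i'  (+1)
  6. substitute 'w' -> 'n'  (+1)
Total edit operations: 4
Edit distance = 4


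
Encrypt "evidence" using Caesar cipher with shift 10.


Word: "evidence"
Shift: 10
Each letter → (letter + shift) mod 26:
  'e' (4) + 10 = 14 → 'o'
  'v' (21) + 10 = 5 → 'f'
  'i' (8) + 10 = 18 → 's'
  'd' (3) + 10 = 13 → 'n'
  'e' (4) + 10 = 14 → 'o'
  'n' (13) + 10 = 23 → 'x'
  'c' (2) + 10 = 12 → 'm'
  'e' (4) + 10 = 14 → 'o'
Result = "ofsnoxmo"


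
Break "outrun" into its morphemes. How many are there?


Word: "outrun"
Morphemes: out- / run
Each morpheme carries meaning
= 2 morphemes


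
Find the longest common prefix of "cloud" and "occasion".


Word 1: "cloud"
Word 2: "occasion"
Comparing from start:
  Pos 0: 'c' != 'o' (stop)
LCP = "" (length 0)


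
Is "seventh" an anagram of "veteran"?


Word 1: "veteran" → sorted: aeenrtv
Word 2: "seventh" → sorted: eehnstv
Same letters? aeenrtv != eehnstv
Anagram = No


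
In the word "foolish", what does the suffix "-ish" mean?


Suffix: -ish
Example: foolish = fool + -ish
Meaning = somewhat / having the qualities of


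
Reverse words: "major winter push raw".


Original: "major winter push raw"
Words (1..n): major | winter | push | raw
Reversed (n..1): raw | push | winter | major
Result = "raw push winter major"


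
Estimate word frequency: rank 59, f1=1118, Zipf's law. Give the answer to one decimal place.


Zipf's law: f(r) = f(1) / r
f(1) = 1118
f(59) = 1118 / 59
= 18.9 occurrences


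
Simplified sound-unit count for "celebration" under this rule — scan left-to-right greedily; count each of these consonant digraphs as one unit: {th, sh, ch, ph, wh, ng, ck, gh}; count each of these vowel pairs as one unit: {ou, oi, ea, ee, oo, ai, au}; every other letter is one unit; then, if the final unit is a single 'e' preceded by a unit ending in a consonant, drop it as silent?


Word: "celebration" (11 letters)
Left-to-right scan:
  1. 'c' (letter)
  2. 'e' (letter)
  3. 'l' (letter)
  4. 'e' (letter)
  5. 'b' (letter)
  6. 'r' (letter)
  7. 'a' (letter)
  8. 't' (letter)
  9. 'i' (letter)
  10. 'o' (letter)
  11. 'n' (letter)
Units from scan: 11
Sound units = 11 units


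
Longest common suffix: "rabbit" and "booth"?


Word 1: "rabbit"
Word 2: "booth"
Comparing from end:
  Pos -1: 't' != 'h' (stop)
LCS = "" (length 0)


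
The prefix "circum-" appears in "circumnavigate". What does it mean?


Prefix: circum-
As in: circumnavigate -> circum- + navigate
Meaning = around


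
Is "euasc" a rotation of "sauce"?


Word: "sauce", Candidate: "euasc"
Method: check if candidate is substring of word+word
"saucesauce" contains "euasc"? No
Is rotation = No


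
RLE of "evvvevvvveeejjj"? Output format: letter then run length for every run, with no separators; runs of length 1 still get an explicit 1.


String: "evvvevvvveeejjj"
Scanning for consecutive runs:
  'e' x 1
  'v' x 3
  'e' x 1
  'v' x 4
  'e' x 3
  'j' x 3
RLE = "e1v3e1v4e3j3"


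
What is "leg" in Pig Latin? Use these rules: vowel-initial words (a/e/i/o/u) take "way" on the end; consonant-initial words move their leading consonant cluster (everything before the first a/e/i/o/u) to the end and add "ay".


Word: "leg"
Starts with consonant(s) → move to end, add 'ay'
Consonant cluster: "l"
Pig Latin = "eglay"


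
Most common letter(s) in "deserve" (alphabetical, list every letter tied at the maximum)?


Word: "deserve"
Letter counts:
  'd': 1
  'e': 3
  'r': 1
  's': 1
  'v': 1
Maximum count = 3
Most frequent = 'e' (3 times each)


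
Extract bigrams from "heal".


Word: "heal" (length 4)
Number of bigrams = 4 - 2 + 1 = 3
  Position 0: "he"
  Position 1: "ea"
  Position 2: "al"
Bigrams = "he", "ea", "al"


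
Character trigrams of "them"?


Word: "them" (length 4)
Number of trigrams = 4 - 3 + 1 = 2
  Position 0: "the"
  Position 1: "hem"
Trigrams = "the", "hem"


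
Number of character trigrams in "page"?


Word: "page" (length 4)
Number of 3-grams = length - 3 + 1 = 4 - 3 + 1
= 2


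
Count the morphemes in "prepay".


Word: "prepay"
Morphemes: pre- / pay
Each morpheme carries meaning
= 2 morphemes


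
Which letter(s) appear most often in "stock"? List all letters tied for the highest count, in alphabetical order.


Word: "stock"
Letter counts:
  'c': 1
  'k': 1
  'o': 1
  's': 1
  't': 1
Maximum count = 1
Most frequent = 'c', 'k', 'o', 's', 't' (1 time each)


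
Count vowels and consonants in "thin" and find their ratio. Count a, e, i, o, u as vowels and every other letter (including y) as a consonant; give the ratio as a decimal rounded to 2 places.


Word: "thin"
Vowels (a,e,i,o,u): 1
Consonants: 3
Ratio = 1/3
= 0.33


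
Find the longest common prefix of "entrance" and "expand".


Word 1: "entrance"
Word 2: "expand"
Comparing from start:
  Pos 0: 'e' == 'e'
  Pos 1: 'n' != 'x' (stop)
LCP = "e" (length 1)


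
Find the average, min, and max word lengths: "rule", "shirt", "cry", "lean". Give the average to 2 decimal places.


Lengths: "rule"=4, "shirt"=5, "cry"=3, "lean"=4
Sum = 16, Count = 4
Average = 16/4 = 4.00
= avg=4.00, min=3, max=5


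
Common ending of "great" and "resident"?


Word 1: "great"
Word 2: "resident"
Comparing from end:
  Pos -1: 't' == 't'
  Pos -2: 'a' != 'n' (stop)
LCS = "t" (length 1)


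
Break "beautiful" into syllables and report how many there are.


Word: "beautiful"
Syllable breakdown: beau · ti · ful
Counting: 3 parts
= 3 syllables


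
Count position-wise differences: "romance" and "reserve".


Comparing character by character (same length = 7):
  Pos 0: 'r' vs 'r' =
  Pos 1: 'o' vs 'e' !=
  Pos 2: 'm' vs 's' !=
  Pos 3: 'a' vs 'e' !=
  Pos 4: 'n' vs 'r' !=
  Pos 5: 'c' vs 'v' !=
  Pos 6: 'e' vs 'e' =
Hamming distance = 5


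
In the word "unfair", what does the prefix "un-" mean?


Prefix: un-
Example: unfair (un- + fair)
Meaning = not / reverse


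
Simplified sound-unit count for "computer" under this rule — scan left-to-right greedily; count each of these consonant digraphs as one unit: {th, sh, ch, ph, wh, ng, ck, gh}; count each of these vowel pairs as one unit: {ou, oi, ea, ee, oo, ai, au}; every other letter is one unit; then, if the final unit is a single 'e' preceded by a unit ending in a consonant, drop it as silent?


Word: "computer" (8 letters)
Left-to-right scan:
  (1) 'c' (letter)
  (2) 'o' (letter)
  (3) 'm' (letter)
  (4) 'p' (letter)
  (5) 'u' (letter)
  (6) 't' (letter)
  (7) 'e' (letter)
  (8) 'r' (letter)
Units from scan: 8
Sound units = 8 units


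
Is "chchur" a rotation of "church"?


Word: "church", Candidate: "chchur"
Method: check if candidate is substring of word+word
"churchchurch" contains "chchur"? Yes
Is rotation = Yes


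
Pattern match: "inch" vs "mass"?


Pattern of "inch": [0, 1, 2, 3]
Pattern of "mass": [0, 1, 2, 2]
Patterns do not match
Same pattern = No


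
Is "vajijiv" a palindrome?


Word: "vajijiv"
Reversed: "vijijav"
Forward == Backward? vajijiv != vijijav
Palindrome = No


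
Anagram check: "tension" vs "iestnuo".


Word 1: "tension" → sorted: einnost
Word 2: "iestnuo" → sorted: einostu
Same letters? einnost != einostu
Anagram = No


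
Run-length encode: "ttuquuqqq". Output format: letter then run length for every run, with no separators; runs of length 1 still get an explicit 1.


String: "ttuquuqqq"
Scanning for consecutive runs:
  't' x 2
  'u' x 1
  'q' x 1
  'u' x 2
  'q' x 3
RLE = "t2u1q1u2q3"


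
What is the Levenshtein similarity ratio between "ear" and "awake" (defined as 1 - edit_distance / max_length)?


Word 1: "ear" (length 3)
Word 2: "awake" (length 5)
One optimal edit sequence:
  1. insert 'a'  (+1)
  2. substitute 'e' -> 'w'  (+1)
  3. keep 'a'
  4. insert 'k'  (+1)
  5. substitute 'r' -> 'e'  (+1)
Edit distance = 4
Max length = max(3, 5) = 5
Similarity = 1 - 4/5
= 0.2000


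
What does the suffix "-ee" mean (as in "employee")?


Suffix: -ee
As in: employee -> employ + -ee
Meaning = one who receives


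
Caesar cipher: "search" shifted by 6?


Word: "search"
Shift: 6
Each letter → (letter + shift) mod 26:
  's' (18) + 6 = 24 → 'y'
  'e' (4) + 6 = 10 → 'k'
  'a' (0) + 6 = 6 → 'g'
  'r' (17) + 6 = 23 → 'x'
  'c' (2) + 6 = 8 → 'i'
  'h' (7) + 6 = 13 → 'n'
Result = "ykgxin"


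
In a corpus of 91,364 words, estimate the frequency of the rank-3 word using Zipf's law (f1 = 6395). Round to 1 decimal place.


Zipf's law: f(r) = f(1) / r
f(1) = 6395
f(3) = 6395 / 3
= 2131.7 occurrences


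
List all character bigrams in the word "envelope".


Word: "envelope" (length 8)
Number of bigrams = 8 - 2 + 1 = 7
  Position 0: "en"
  Position 1: "nv"
  Position 2: "ve"
  Position 3: "el"
  Position 4: "lo"
  Position 5: "op"
  Position 6: "pe"
Bigrams = "en", "nv", "ve", "el", "lo", "op", "pe"


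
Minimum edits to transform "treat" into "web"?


Word 1: "treat" (length 5)
Word 2: "web" (length 3)
One optimal edit sequence (insert/delete/substitute each cost 1):
  1. delete 't'  (+1)
  2. substitute 'r' -> 'w'  (+1)
  3. keep 'e'
  4. delete 'a'  (+1)
  5. substitute 't' -> 'b'  (+1)
Total edit operations: 4
Edit distance = 4


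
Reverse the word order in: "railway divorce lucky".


Original: "railway divorce lucky"
Words (1..n): railway | divorce | lucky
Reversed (n..1): lucky | divorce | railway
Result = "lucky divorce railway"


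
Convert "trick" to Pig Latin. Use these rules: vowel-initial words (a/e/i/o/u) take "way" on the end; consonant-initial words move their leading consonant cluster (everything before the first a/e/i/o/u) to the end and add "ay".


Word: "trick"
Starts with consonant(s) → move to end, add 'ay'
Consonant cluster: "tr"
Pig Latin = "icktray"


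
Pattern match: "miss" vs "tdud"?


Pattern of "miss": [0, 1, 2, 2]
Pattern of "tdud": [0, 1, 2, 1]
Patterns do not match
Same pattern = No


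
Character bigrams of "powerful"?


Word: "powerful" (length 8)
Number of bigrams = 8 - 2 + 1 = 7
  Position 0: "po"
  Position 1: "ow"
  Position 2: "we"
  Position 3: "er"
  Position 4: "rf"
  Position 5: "fu"
  Position 6: "ul"
Bigrams = "po", "ow", "we", "er", "rf", "fu", "ul"


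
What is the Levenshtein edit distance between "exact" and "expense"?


Word 1: "exact" (length 5)
Word 2: "expense" (length 7)
One optimal edit sequence (insert/delete/substitute each cost 1):
  1. keep 'e'
  2. keep 'x'
  3. insert 'p'  (+1)
  4. insert 'e'  (+1)
  5. substitute 'a' -> 'n'  (+1)
  6. substitute 'c' -> 's'  (+1)
  7. substitute 't' -> 'e'  (+1)
Total edit operations: 5
Edit distance = 5


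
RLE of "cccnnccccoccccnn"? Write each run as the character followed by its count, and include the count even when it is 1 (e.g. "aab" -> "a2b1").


String: "cccnnccccoccccnn"
Scanning for consecutive runs:
  'c' x 3
  'n' x 2
  'c' x 4
  'o' x 1
  'c' x 4
  'n' x 2
RLE = "c3n2c4o1c4n2"


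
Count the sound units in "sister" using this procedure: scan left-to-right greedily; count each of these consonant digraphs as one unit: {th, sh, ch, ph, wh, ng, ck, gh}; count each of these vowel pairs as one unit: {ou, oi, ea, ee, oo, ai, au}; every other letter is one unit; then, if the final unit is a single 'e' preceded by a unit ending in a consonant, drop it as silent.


Word: "sister" (6 letters)
Left-to-right scan:
  1. 's' (letter)
  2. 'i' (letter)
  3. 's' (letter)
  4. 't' (letter)
  5. 'e' (letter)
  6. 'r' (letter)
Units from scan: 6
Sound units = 6 units


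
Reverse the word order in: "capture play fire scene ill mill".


Original: "capture play fire scene ill mill"
Words (1..n): capture | play | fire | scene | ill | mill
Reversed (n..1): mill | ill | scene | fire | play | capture
Result = "mill ill scene fire play capture"


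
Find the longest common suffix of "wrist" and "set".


Word 1: "wrist"
Word 2: "set"
Comparing from end:
  Pos -1: 't' == 't'
  Pos -2: 's' != 'e' (stop)
LCS = "t" (length 1)


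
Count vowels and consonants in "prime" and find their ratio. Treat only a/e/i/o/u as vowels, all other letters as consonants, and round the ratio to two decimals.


Word: "prime"
Vowels (a,e,i,o,u): 2
Consonants: 3
Ratio = 2/3
= 0.67


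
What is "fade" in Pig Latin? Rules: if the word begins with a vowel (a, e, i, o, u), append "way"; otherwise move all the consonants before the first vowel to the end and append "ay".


Word: "fade"
Starts with consonant(s) → move to end, add 'ay'
Consonant cluster: "f"
Pig Latin = "adefay"


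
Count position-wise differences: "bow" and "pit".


Comparing character by character (same length = 3):
  Pos 0: 'b' vs 'p' !=
  Pos 1: 'o' vs 'i' !=
  Pos 2: 'w' vs 't' !=
Hamming distance = 3


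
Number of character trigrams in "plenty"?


Word: "plenty" (length 6)
Number of 3-grams = length - 3 + 1 = 6 - 3 + 1
= 4


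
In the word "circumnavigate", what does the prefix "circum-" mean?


Prefix: circum-
As in: circumnavigate -> circum- + navigate
Meaning = around


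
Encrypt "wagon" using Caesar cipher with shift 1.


Word: "wagon"
Shift: 1
Each letter → (letter + shift) mod 26:
  'w' (22) + 1 = 23 → 'x'
  'a' (0) + 1 = 1 → 'b'
  'g' (6) + 1 = 7 → 'h'
  'o' (14) + 1 = 15 → 'p'
  'n' (13) + 1 = 14 → 'o'
Result = "xbhpo"


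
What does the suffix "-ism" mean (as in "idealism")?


Suffix: -ism
Example: idealism (ideal + -ism)
Meaning = belief / practice


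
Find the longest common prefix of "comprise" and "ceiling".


Word 1: "comprise"
Word 2: "ceiling"
Comparing from start:
  Pos 0: 'c' == 'c'
  Pos 1: 'o' != 'e' (stop)
LCP = "c" (length 1)


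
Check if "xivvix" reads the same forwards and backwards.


Word: "xivvix"
Reversed: "xivvix"
Forward == Backward? xivvix == xivvix
Palindrome = Yes


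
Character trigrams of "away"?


Word: "away" (length 4)
Number of trigrams = 4 - 3 + 1 = 2
  Position 0: "awa"
  Position 1: "way"
Trigrams = "awa", "way"


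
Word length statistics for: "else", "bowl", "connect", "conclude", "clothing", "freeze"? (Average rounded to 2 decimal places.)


Lengths: "else"=4, "bowl"=4, "connect"=7, "conclude"=8, "clothing"=8, "freeze"=6
Sum = 37, Count = 6
Average = 37/6 = 6.17
= avg=6.17, min=4, max=8


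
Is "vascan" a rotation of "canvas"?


Word: "canvas", Candidate: "vascan"
Method: check if candidate is substring of word+word
"canvascanvas" contains "vascan"? Yes
Is rotation = Yes


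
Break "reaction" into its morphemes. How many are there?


Word: "reaction"
Morphemes: re- + act + -ion
Each morpheme carries meaning
= 3 morphemes


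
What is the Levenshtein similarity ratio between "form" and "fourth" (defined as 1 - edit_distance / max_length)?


Word 1: "form" (length 4)
Word 2: "fourth" (length 6)
One optimal edit sequence:
  1. keep 'f'
  2. keep 'o'
  3. insert 'u'  (+1)
  4. keep 'r'
  5. insert 't'  (+1)
  6. substitute 'm' -> 'h'  (+1)
Edit distance = 3
Max length = max(4, 6) = 6
Similarity = 1 - 3/6
= 0.5000


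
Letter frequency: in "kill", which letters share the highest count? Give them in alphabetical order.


Word: "kill"
Letter counts:
  'i': 1
  'k': 1
  'l': 2
Maximum count = 2
Most frequent = 'l' (2 times each)


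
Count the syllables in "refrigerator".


Word: "refrigerator"
Syllable breakdown: re · frig · er · a · tor
Counting: 5 parts
= 5 syllables


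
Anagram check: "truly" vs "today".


Word 1: "truly" → sorted: lrtuy
Word 2: "today" → sorted: adoty
Same letters? lrtuy != adoty
Anagram = No


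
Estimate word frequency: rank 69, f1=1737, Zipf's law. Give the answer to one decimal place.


Zipf's law: f(r) = f(1) / r
f(1) = 1737
f(69) = 1737 / 69
= 25.2 occurrences


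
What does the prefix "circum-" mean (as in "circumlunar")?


Prefix: circum-
As in: circumlunar -> circum- + lunar
Meaning = around


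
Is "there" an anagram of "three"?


Word 1: "three" → sorted: eehrt
Word 2: "there" → sorted: eehrt
Same letters? eehrt == eehrt
Anagram = Yes


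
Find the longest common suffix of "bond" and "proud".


Word 1: "bond"
Word 2: "proud"
Comparing from end:
  Pos -1: 'd' == 'd'
  Pos -2: 'n' != 'u' (stop)
LCS = "d" (length 1)


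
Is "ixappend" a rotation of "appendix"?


Word: "appendix", Candidate: "ixappend"
Method: check if candidate is substring of word+word
"appendixappendix" contains "ixappend"? Yes
Is rotation = Yes


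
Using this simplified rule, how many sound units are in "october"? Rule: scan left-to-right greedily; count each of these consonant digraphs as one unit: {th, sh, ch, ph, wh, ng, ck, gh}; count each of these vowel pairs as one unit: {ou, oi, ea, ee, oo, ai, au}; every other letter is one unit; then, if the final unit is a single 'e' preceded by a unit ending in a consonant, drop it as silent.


Word: "october" (7 letters)
Left-to-right scan:
  [1] 'o' (letter)
  [2] 'c' (letter)
  [3] 't' (letter)
  [4] 'o' (letter)
  [5] 'b' (letter)
  [6] 'e' (letter)
  [7] 'r' (letter)
Units from scan: 7
Sound units = 7 units


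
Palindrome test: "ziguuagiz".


Word: "ziguuagiz"
Reversed: "zigauugiz"
Forward == Backward? ziguuagiz != zigauugiz
Palindrome = No


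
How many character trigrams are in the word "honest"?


Word: "honest" (length 6)
Number of 3-grams = length - 3 + 1 = 6 - 3 + 1
= 4


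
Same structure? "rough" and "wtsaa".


Pattern of "rough": [0, 1, 2, 3, 4]
Pattern of "wtsaa": [0, 1, 2, 3, 3]
Patterns do not match
Same pattern = No


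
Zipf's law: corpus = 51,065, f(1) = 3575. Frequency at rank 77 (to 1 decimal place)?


Zipf's law: f(r) = f(1) / r
f(1) = 3575
f(77) = 3575 / 77
= 46.4 occurrences


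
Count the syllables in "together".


Word: "together"
Syllable breakdown: to-geth-er
Counting: 3 parts
= 3 syllables


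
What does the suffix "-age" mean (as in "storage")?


Suffix: -age
Example: storage (store + -age, with a spelling change)
Meaning = result / collection


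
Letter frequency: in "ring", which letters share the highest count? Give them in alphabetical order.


Word: "ring"
Letter counts:
  'g': 1
  'i': 1
  'n': 1
  'r': 1
Maximum count = 1
Most frequent = 'g', 'i', 'n', 'r' (1 time each)


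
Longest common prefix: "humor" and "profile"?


Word 1: "humor"
Word 2: "profile"
Comparing from start:
  Pos 0: 'h' != 'p' (stop)
LCP = "" (length 0)


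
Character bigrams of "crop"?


Word: "crop" (length 4)
Number of bigrams = 4 - 2 + 1 = 3
  Position 0: "cr"
  Position 1: "ro"
  Position 2: "op"
Bigrams = "cr", "ro", "op"


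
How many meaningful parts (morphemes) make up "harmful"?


Word: "harmful"
Morphemes: harm / -ful
Each morpheme carries meaning
= 2 morphemes


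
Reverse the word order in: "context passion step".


Original: "context passion step"
Words (1..n): context | passion | step
Reversed (n..1): step | passion | context
Result = "step passion context"


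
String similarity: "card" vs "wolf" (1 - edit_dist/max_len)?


Word 1: "card" (length 4)
Word 2: "wolf" (length 4)
One optimal edit sequence:
  1. substitute 'c' -> 'w'  (+1)
  2. substitute 'a' -> 'o'  (+1)
  3. substitute 'r' -> 'l'  (+1)
  4. substitute 'd' -> 'f'  (+1)
Edit distance = 4
Max length = max(4, 4) = 4
Similarity = 1 - 4/4
= 0.0000


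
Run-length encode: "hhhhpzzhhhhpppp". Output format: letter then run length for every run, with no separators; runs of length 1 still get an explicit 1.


String: "hhhhpzzhhhhpppp"
Scanning for consecutive runs:
  'h' x 4
  'p' x 1
  'z' x 2
  'h' x 4
  'p' x 4
RLE = "h4p1z2h4p4"
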